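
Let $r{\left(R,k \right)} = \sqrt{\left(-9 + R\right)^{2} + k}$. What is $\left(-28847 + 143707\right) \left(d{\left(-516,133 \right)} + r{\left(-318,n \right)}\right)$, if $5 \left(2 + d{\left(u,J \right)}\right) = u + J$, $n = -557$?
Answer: $-9027996 + 229720 \sqrt{26593} \approx 2.8433 \cdot 10^{7}$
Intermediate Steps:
$d{\left(u,J \right)} = -2 + \frac{J}{5} + \frac{u}{5}$ ($d{\left(u,J \right)} = -2 + \frac{u + J}{5} = -2 + \frac{J + u}{5} = -2 + \left(\frac{J}{5} + \frac{u}{5}\right) = -2 + \frac{J}{5} + \frac{u}{5}$)
$r{\left(R,k \right)} = \sqrt{k + \left(-9 + R\right)^{2}}$
$\left(-28847 + 143707\right) \left(d{\left(-516,133 \right)} + r{\left(-318,n \right)}\right) = \left(-28847 + 143707\right) \left(\left(-2 + \frac{1}{5} \cdot 133 + \frac{1}{5} \left(-516\right)\right) + \sqrt{-557 + \left(-9 - 318\right)^{2}}\right) = 114860 \left(\left(-2 + \frac{133}{5} - \frac{516}{5}\right) + \sqrt{-557 + \left(-327\right)^{2}}\right) = 114860 \left(- \frac{393}{5} + \sqrt{-557 + 106929}\right) = 114860 \left(- \frac{393}{5} + \sqrt{106372}\right) = 114860 \left(- \frac{393}{5} + 2 \sqrt{26593}\right) = -9027996 + 229720 \sqrt{26593}$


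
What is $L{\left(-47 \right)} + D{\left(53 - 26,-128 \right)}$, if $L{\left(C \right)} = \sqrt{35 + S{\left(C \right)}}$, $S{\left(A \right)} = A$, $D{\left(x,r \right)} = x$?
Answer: $27 + 2 i \sqrt{3} \approx 27.0 + 3.4641 i$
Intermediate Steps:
$L{\left(C \right)} = \sqrt{35 + C}$
$L{\left(-47 \right)} + D{\left(53 - 26,-128 \right)} = \sqrt{35 - 47} + \left(53 - 26\right) = \sqrt{-12} + \left(53 - 26\right) = 2 i \sqrt{3} + 27 = 27 + 2 i \sqrt{3}$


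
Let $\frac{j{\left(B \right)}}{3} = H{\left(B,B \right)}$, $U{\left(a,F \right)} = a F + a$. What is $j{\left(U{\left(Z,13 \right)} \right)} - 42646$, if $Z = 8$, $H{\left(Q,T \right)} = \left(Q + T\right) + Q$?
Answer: $-41638$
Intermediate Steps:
$H{\left(Q,T \right)} = T + 2 Q$
$U{\left(a,F \right)} = a + F a$ ($U{\left(a,F \right)} = F a + a = a + F a$)
$j{\left(B \right)} = 9 B$ ($j{\left(B \right)} = 3 \left(B + 2 B\right) = 3 \cdot 3 B = 9 B$)
$j{\left(U{\left(Z,13 \right)} \right)} - 42646 = 9 \cdot 8 \left(1 + 13\right) - 42646 = 9 \cdot 8 \cdot 14 - 42646 = 9 \cdot 112 - 42646 = 1008 - 42646 = -41638$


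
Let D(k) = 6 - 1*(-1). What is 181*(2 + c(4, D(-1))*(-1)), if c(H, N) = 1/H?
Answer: 1267/4 ≈ 316.75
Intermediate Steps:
D(k) = 7 (D(k) = 6 + 1 = 7)
181*(2 + c(4, D(-1))*(-1)) = 181*(2 - 1/4) = 181*(2 + (¼)*(-1)) = 181*(2 - ¼) = 181*(7/4) = 1267/4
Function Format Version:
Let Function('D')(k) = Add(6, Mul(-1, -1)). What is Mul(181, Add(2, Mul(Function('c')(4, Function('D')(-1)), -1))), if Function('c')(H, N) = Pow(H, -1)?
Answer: Rational(1267, 4) ≈ 316.75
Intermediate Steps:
Function('D')(k) = 7 (Function('D')(k) = Add(6, 1) = 7)
Mul(181, Add(2, Mul(Function('c')(4, Function('D')(-1)), -1))) = Mul(181, Add(2, Mul(Pow(4, -1), -1))) = Mul(181, Add(2, Mul(Rational(1, 4), -1))) = Mul(181, Add(2, Rational(-1, 4))) = Mul(181, Rational(7, 4)) = Rational(1267, 4)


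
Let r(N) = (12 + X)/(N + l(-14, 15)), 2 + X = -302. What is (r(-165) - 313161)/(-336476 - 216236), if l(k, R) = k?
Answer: 56055527/98935448 ≈ 0.56659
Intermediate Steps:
X = -304 (X = -2 - 302 = -304)
r(N) = -292/(-14 + N) (r(N) = (12 - 304)/(N - 14) = -292/(-14 + N))
(r(-165) - 313161)/(-336476 - 216236) = (-292/(-14 - 165) - 313161)/(-336476 - 216236) = (-292/(-179) - 313161)/(-552712) = (-292*(-1/179) - 313161)*(-1/552712) = (292/179 - 313161)*(-1/552712) = -56055527/179*(-1/552712) = 56055527/98935448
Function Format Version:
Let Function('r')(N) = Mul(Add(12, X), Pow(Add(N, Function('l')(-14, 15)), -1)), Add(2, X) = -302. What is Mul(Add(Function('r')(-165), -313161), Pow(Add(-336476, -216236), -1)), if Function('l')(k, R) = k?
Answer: Rational(56055527, 98935448) ≈ 0.56659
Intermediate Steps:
X = -304 (X = Add(-2, -302) = -304)
Function('r')(N) = Mul(-292, Pow(Add(-14, N), -1)) (Function('r')(N) = Mul(Add(12, -304), Pow(Add(N, -14), -1)) = Mul(-292, Pow(Add(-14, N), -1)))
Mul(Add(Function('r')(-165), -313161), Pow(Add(-336476, -216236), -1)) = Mul(Add(Mul(-292, Pow(Add(-14, -165), -1)), -313161), Pow(Add(-336476, -216236), -1)) = Mul(Add(Mul(-292, Pow(-179, -1)), -313161), Pow(-552712, -1)) = Mul(Add(Mul(-292, Rational(-1, 179)), -313161), Rational(-1, 552712)) = Mul(Add(Rational(292, 179), -313161), Rational(-1, 552712)) = Mul(Rational(-56055527, 179), Rational(-1, 552712)) = Rational(56055527, 98935448)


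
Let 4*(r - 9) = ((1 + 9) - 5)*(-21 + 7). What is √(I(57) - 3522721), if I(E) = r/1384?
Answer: I*√1686904271885/692 ≈ 1876.9*I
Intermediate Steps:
r = -17/2 (r = 9 + (((1 + 9) - 5)*(-21 + 7))/4 = 9 + ((10 - 5)*(-14))/4 = 9 + (5*(-14))/4 = 9 + (¼)*(-70) = 9 - 35/2 = -17/2 ≈ -8.5000)
I(E) = -17/2768 (I(E) = -17/2/1384 = -17/2*1/1384 = -17/2768)
√(I(57) - 3522721) = √(-17/2768 - 3522721) = √(-9750891745/2768) = I*√1686904271885/692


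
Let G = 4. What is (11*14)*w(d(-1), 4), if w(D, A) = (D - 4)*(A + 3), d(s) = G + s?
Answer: -1078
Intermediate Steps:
d(s) = 4 + s
w(D, A) = (-4 + D)*(3 + A)
(11*14)*w(d(-1), 4) = (11*14)*(-12 - 4*4 + 3*(4 - 1) + 4*(4 - 1)) = 154*(-12 - 16 + 3*3 + 4*3) = 154*(-12 - 16 + 9 + 12) = 154*(-7) = -1078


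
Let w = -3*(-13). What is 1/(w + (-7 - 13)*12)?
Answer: -1/201 ≈ -0.0049751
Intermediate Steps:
w = 39
1/(w + (-7 - 13)*12) = 1/(39 + (-7 - 13)*12) = 1/(39 - 20*12) = 1/(39 - 240) = 1/(-201) = -1/201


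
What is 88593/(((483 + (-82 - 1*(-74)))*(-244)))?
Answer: -88593/115900 ≈ -0.76439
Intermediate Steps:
88593/(((483 + (-82 - 1*(-74)))*(-244))) = 88593/(((483 + (-82 + 74))*(-244))) = 88593/(((483 - 8)*(-244))) = 88593/((475*(-244))) = 88593/(-115900) = 88593*(-1/115900) = -88593/115900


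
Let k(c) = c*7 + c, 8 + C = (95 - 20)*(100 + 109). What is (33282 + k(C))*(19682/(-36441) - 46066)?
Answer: -266273747770984/36441 ≈ -7.3070e+9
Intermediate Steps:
C = 15667 (C = -8 + (95 - 20)*(100 + 109) = -8 + 75*209 = -8 + 15675 = 15667)
k(c) = 8*c (k(c) = 7*c + c = 8*c)
(33282 + k(C))*(19682/(-36441) - 46066) = (33282 + 8*15667)*(19682/(-36441) - 46066) = (33282 + 125336)*(19682*(-1/36441) - 46066) = 158618*(-19682/36441 - 46066) = 158618*(-1678710788/36441) = -266273747770984/36441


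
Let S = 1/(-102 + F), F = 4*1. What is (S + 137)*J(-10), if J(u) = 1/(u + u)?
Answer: -2685/392 ≈ -6.8495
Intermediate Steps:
J(u) = 1/(2*u)
F = 4
S = -1/98 (S = 1/(-102 + 4) = 1/(-98) = -1/98 ≈ -0.010204)
(S + 137)*J(-10) = (-1/98 + 137)*((½)/(-10)) = 13425*((½)*(-⅒))/98 = (13425/98)*(-1/20) = -2685/392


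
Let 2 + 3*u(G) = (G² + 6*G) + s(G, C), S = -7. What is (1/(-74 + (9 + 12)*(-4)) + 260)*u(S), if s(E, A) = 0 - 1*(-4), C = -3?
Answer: 123237/158 ≈ 779.98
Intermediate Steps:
s(E, A) = 4 (s(E, A) = 0 + 4 = 4)
u(G) = ⅔ + 2*G + G²/3 (u(G) = -⅔ + ((G² + 6*G) + 4)/3 = -⅔ + (4 + G² + 6*G)/3 = -⅔ + (4/3 + 2*G + G²/3) = ⅔ + 2*G + G²/3)
(1/(-74 + (9 + 12)*(-4)) + 260)*u(S) = (1/(-74 + (9 + 12)*(-4)) + 260)*(⅔ + 2*(-7) + (⅓)*(-7)²) = (1/(-74 + 21*(-4)) + 260)*(⅔ - 14 + (⅓)*49) = (1/(-74 - 84) + 260)*(⅔ - 14 + 49/3) = (1/(-158) + 260)*3 = (-1/158 + 260)*3 = (41079/158)*3 = 123237/158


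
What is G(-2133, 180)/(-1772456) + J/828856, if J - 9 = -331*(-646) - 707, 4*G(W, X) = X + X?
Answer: 3372191119/13117060628 ≈ 0.25708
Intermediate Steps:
G(W, X) = X/2 (G(W, X) = (X + X)/4 = (2*X)/4 = X/2)
J = 213128 (J = 9 + (-331*(-646) - 707) = 9 + (213826 - 707) = 9 + 213119 = 213128)
G(-2133, 180)/(-1772456) + J/828856 = ((1/2)*180)/(-1772456) + 213128/828856 = 90*(-1/1772456) + 213128*(1/828856) = -45/886228 + 26641/103607 = 3372191119/13117060628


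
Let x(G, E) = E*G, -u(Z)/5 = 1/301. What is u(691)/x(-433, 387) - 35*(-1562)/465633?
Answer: 43769768345/372793695561 ≈ 0.11741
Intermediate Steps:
u(Z) = -5/301
u(691)/x(-433, 387) - 35*(-1562)/465633 = -5/(301*(387*(-433))) - 35*(-1562)/465633 = -5/301/(-167571) + 54670*(1/465633) = -5/301*(-1/167571) + 7810/66519 = 5/50438871 + 7810/66519 = 43769768345/372793695561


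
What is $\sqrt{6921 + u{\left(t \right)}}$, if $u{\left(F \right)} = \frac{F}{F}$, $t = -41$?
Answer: $\sqrt{6922} \approx 83.199$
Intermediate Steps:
$u{\left(F \right)} = 1$
$\sqrt{6921 + u{\left(t \right)}} = \sqrt{6921 + 1} = \sqrt{6922}$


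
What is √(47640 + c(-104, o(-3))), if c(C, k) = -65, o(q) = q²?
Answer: 5*√1903 ≈ 218.12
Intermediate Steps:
√(47640 + c(-104, o(-3))) = √(47640 - 65) = √47575 = 5*√1903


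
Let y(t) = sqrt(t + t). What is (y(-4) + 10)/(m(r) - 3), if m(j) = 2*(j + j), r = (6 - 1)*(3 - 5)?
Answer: -10/43 - 2*I*sqrt(2)/43 ≈ -0.23256 - 0.065777*I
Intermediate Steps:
r = -10 (r = 5*(-2) = -10)
y(t) = sqrt(2)*sqrt(t) (y(t) = sqrt(2*t) = sqrt(2)*sqrt(t))
m(j) = 4*j (m(j) = 2*(2*j) = 4*j)
(y(-4) + 10)/(m(r) - 3) = (sqrt(2)*sqrt(-4) + 10)/(4*(-10) - 3) = (sqrt(2)*(2*I) + 10)/(-40 - 3) = (2*I*sqrt(2) + 10)/(-43) = -(10 + 2*I*sqrt(2))/43 = -10/43 - 2*I*sqrt(2)/43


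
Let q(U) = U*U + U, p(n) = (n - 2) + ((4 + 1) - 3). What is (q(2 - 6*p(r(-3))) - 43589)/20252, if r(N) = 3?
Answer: -43349/20252 ≈ -2.1405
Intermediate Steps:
p(n) = n (p(n) = (-2 + n) + (5 - 3) = (-2 + n) + 2 = n)
q(U) = U + U**2 (q(U) = U**2 + U = U + U**2)
(q(2 - 6*p(r(-3))) - 43589)/20252 = ((2 - 6*3)*(1 + (2 - 6*3)) - 43589)/20252 = ((2 - 18)*(1 + (2 - 18)) - 43589)*(1/20252) = (-16*(1 - 16) - 43589)*(1/20252) = (-16*(-15) - 43589)*(1/20252) = (240 - 43589)*(1/20252) = -43349*1/20252 = -43349/20252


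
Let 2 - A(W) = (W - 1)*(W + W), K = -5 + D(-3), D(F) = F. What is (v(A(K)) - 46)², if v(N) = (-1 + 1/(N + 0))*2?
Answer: 11621281/5041 ≈ 2305.4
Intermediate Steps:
K = -8 (K = -5 - 3 = -8)
A(W) = 2 - 2*W*(-1 + W) (A(W) = 2 - (W - 1)*(W + W) = 2 - (-1 + W)*2*W = 2 - 2*W*(-1 + W))
v(N) = -2 + 2/N (v(N) = (-1 + 1/N)*2 = -2 + 2/N)
(v(A(K)) - 46)² = ((-2 + 2/(2 - 2*(-8)² + 2*(-8))) - 46)² = ((-2 + 2/(2 - 2*64 - 16)) - 46)² = ((-2 + 2/(2 - 128 - 16)) - 46)² = ((-2 + 2/(-142)) - 46)² = ((-2 + 2*(-1/142)) - 46)² = ((-2 - 1/71) - 46)² = (-143/71 - 46)² = (-3409/71)² = 11621281/5041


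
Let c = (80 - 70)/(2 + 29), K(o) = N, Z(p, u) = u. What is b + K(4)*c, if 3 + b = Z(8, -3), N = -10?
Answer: -286/31 ≈ -9.2258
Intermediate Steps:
K(o) = -10
b = -6 (b = -3 - 3 = -6)
c = 10/31 ≈ 0.32258
b + K(4)*c = -6 - 10*10/31 = -6 - 100/31 = -286/31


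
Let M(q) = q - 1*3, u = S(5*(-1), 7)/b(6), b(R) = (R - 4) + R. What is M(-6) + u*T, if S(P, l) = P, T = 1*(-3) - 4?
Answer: -37/8 ≈ -4.6250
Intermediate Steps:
b(R) = -4 + 2*R (b(R) = (-4 + R) + R = -4 + 2*R)
T = -7 (T = -3 - 4 = -7)
u = -5/8 (u = (5*(-1))/(-4 + 2*6) = -5/(-4 + 12) = -5/8 ≈ -0.62500)
M(q) = -3 + q (M(q) = q - 3 = -3 + q)
M(-6) + u*T = (-3 - 6) - 5/8*(-7) = -9 + 35/8 = -37/8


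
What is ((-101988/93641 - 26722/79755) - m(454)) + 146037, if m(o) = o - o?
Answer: 1090643033606593/7468337955 ≈ 1.4604e+5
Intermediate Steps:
m(o) = 0
((-101988/93641 - 26722/79755) - m(454)) + 146037 = ((-101988/93641 - 26722/79755) - 1*0) + 146037 = ((-101988*1/93641 - 26722*1/79755) + 0) + 146037 = ((-101988/93641 - 26722/79755) + 0) + 146037 = (-10636327742/7468337955 + 0) + 146037 = -10636327742/7468337955 + 146037 = 1090643033606593/7468337955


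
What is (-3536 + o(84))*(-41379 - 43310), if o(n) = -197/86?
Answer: 25770269877/86 ≈ 2.9965e+8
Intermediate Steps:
o(n) = -197/86 (o(n) = -197*1/86 = -197/86)
(-3536 + o(84))*(-41379 - 43310) = (-3536 - 197/86)*(-41379 - 43310) = -304293/86*(-84689) = 25770269877/86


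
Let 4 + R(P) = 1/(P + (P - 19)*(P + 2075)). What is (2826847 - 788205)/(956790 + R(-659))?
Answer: 1958537639894/919191007701 ≈ 2.1307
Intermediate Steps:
R(P) = -4 + 1/(P + (-19 + P)*(2075 + P)) (R(P) = -4 + 1/(P + (P - 19)*(P + 2075)) = -4 + 1/(P + (-19 + P)*(2075 + P)))
(2826847 - 788205)/(956790 + R(-659)) = (2826847 - 788205)/(956790 + (157701 - 8228*(-659) - 4*(-659)²)/(-39425 + (-659)² + 2057*(-659))) = 2038642/(956790 + (157701 + 5422252 - 4*434281)/(-39425 + 434281 - 1355563)) = 2038642/(956790 + (157701 + 5422252 - 1737124)/(-960707)) = 2038642/(956790 - 1/960707*3842829) = 2038642/(956790 - 3842829/960707) = 2038642/(919191007701/960707) = 2038642*(960707/919191007701) = 1958537639894/919191007701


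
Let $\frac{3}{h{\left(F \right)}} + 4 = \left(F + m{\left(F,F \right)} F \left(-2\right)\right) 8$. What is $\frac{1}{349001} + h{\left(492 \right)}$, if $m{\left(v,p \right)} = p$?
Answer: $\frac{2822089}{1350316977092} \approx 2.0899 \cdot 10^{-6}$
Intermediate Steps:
$h{\left(F \right)} = \frac{3}{-4 - 16 F^{2} + 8 F}$ ($h{\left(F \right)} = \frac{3}{-4 + \left(F + F F \left(-2\right)\right) 8} = \frac{3}{-4 + \left(F + F^{2} \left(-2\right)\right) 8} = \frac{3}{-4 + \left(F - 2 F^{2}\right) 8} = \frac{3}{-4 - \left(- 8 F + 16 F^{2}\right)} = \frac{3}{-4 - 16 F^{2} + 8 F}$)
$\frac{1}{349001} + h{\left(492 \right)} = \frac{1}{349001} - \frac{3}{4 - 3936 + 16 \cdot 492^{2}} = \frac{1}{349001} - \frac{3}{4 - 3936 + 16 \cdot 242064} = \frac{1}{349001} - \frac{3}{4 - 3936 + 3873024} = \frac{1}{349001} - \frac{3}{3869092} = \frac{2822089}{1350316977092}$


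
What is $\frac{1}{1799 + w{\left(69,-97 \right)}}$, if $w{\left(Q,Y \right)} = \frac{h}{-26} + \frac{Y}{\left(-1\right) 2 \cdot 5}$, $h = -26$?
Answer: $\frac{10}{18097} \approx 0.00055258$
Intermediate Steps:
$w{\left(Q,Y \right)} = 1 - \frac{Y}{10}$ ($w{\left(Q,Y \right)} = - \frac{26}{-26} + \frac{Y}{\left(-1\right) 2 \cdot 5} = \left(-26\right) \left(- \frac{1}{26}\right) + \frac{Y}{\left(-2\right) 5} = 1 + \frac{Y}{-10} = 1 + Y \left(- \frac{1}{10}\right) = 1 - \frac{Y}{10}$)
$\frac{1}{1799 + w{\left(69,-97 \right)}} = \frac{1}{1799 + \left(1 - - \frac{97}{10}\right)} = \frac{1}{1799 + \left(1 + \frac{97}{10}\right)} = \frac{1}{1799 + \frac{107}{10}} = \frac{1}{\frac{18097}{10}} = \frac{10}{18097}$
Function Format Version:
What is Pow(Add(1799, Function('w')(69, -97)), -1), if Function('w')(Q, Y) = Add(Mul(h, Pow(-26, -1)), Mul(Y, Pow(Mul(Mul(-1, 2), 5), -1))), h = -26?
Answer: Rational(10, 18097) ≈ 0.00055258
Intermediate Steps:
Function('w')(Q, Y) = Add(1, Mul(Rational(-1, 10), Y)) (Function('w')(Q, Y) = Add(Mul(-26, Pow(-26, -1)), Mul(Y, Pow(Mul(Mul(-1, 2), 5), -1))) = Add(Mul(-26, Rational(-1, 26)), Mul(Y, Pow(Mul(-2, 5), -1))) = Add(1, Mul(Y, Pow(-10, -1))) = Add(1, Mul(Y, Rational(-1, 10))) = Add(1, Mul(Rational(-1, 10), Y)))
Pow(Add(1799, Function('w')(69, -97)), -1) = Pow(Add(1799, Add(1, Mul(Rational(-1, 10), -97))), -1) = Pow(Add(1799, Add(1, Rational(97, 10))), -1) = Pow(Add(1799, Rational(107, 10)), -1) = Pow(Rational(18097, 10), -1) = Rational(10, 18097)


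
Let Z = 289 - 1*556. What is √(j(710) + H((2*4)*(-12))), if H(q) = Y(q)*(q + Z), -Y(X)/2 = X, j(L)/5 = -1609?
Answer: 17*I*√269 ≈ 278.82*I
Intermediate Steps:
j(L) = -8045 (j(L) = 5*(-1609) = -8045)
Y(X) = -2*X
Z = -267 (Z = 289 - 556 = -267)
H(q) = -2*q*(-267 + q) (H(q) = (-2*q)*(q - 267) = (-2*q)*(-267 + q) = -2*q*(-267 + q))
√(j(710) + H((2*4)*(-12))) = √(-8045 + 2*((2*4)*(-12))*(267 - 2*4*(-12))) = √(-8045 + 2*(8*(-12))*(267 - 8*(-12))) = √(-8045 + 2*(-96)*(267 - 1*(-96))) = √(-8045 + 2*(-96)*(267 + 96)) = √(-8045 + 2*(-96)*363) = √(-8045 - 69696) = √(-77741) = 17*I*√269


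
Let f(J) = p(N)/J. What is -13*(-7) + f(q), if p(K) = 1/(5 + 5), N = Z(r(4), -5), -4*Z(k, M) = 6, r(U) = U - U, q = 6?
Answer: 5461/60 ≈ 91.017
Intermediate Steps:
r(U) = 0
Z(k, M) = -3/2 (Z(k, M) = -1/4*6 = -3/2)
N = -3/2 ≈ -1.5000
p(K) = 1/10
f(J) = 1/(10*J)
-13*(-7) + f(q) = -13*(-7) + (1/10)/6 = 91 + (1/10)*(1/6) = 91 + 1/60 = 5461/60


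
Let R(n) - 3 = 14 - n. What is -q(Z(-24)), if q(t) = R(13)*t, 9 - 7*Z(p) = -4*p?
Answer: 348/7 ≈ 49.714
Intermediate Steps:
R(n) = 17 - n (R(n) = 3 + (14 - n) = 17 - n)
Z(p) = 9/7 + 4*p/7 (Z(p) = 9/7 - (-4)*p/7 = 9/7 + 4*p/7)
q(t) = 4*t (q(t) = (17 - 1*13)*t = (17 - 13)*t = 4*t)
-q(Z(-24)) = -4*(9/7 + (4/7)*(-24)) = -4*(9/7 - 96/7) = -4*(-87)/7 = -1*(-348/7) = 348/7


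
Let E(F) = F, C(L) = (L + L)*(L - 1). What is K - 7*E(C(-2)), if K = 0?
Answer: -84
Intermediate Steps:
C(L) = 2*L*(-1 + L) (C(L) = (2*L)*(-1 + L) = 2*L*(-1 + L))
K - 7*E(C(-2)) = 0 - 14*(-2)*(-1 - 2) = 0 - 14*(-2)*(-3) = 0 - 7*12 = 0 - 84 = -84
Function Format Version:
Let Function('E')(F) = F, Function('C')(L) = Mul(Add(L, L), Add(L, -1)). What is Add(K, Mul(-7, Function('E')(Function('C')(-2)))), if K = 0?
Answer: -84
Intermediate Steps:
Function('C')(L) = Mul(2, L, Add(-1, L)) (Function('C')(L) = Mul(Mul(2, L), Add(-1, L)) = Mul(2, L, Add(-1, L)))
Add(K, Mul(-7, Function('E')(Function('C')(-2)))) = Add(0, Mul(-7, Mul(2, -2, Add(-1, -2)))) = Add(0, Mul(-7, Mul(2, -2, -3))) = Add(0, Mul(-7, 12)) = Add(0, -84) = -84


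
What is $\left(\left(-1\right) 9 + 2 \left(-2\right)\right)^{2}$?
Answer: $169$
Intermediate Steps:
$\left(\left(-1\right) 9 + 2 \left(-2\right)\right)^{2} = \left(-9 - 4\right)^{2} = \left(-13\right)^{2} = 169$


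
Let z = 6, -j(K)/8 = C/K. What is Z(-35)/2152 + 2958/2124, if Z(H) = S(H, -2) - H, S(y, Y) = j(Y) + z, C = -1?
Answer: 537017/380904 ≈ 1.4098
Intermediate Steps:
j(K) = 8/K (j(K) = -(-8)/K = 8/K)
S(y, Y) = 6 + 8/Y (S(y, Y) = 8/Y + 6 = 6 + 8/Y)
Z(H) = 2 - H (Z(H) = (6 + 8/(-2)) - H = (6 + 8*(-1/2)) - H = (6 - 4) - H = 2 - H)
Z(-35)/2152 + 2958/2124 = (2 - 1*(-35))/2152 + 2958/2124 = (2 + 35)*(1/2152) + 2958*(1/2124) = 37*(1/2152) + 493/354 = 37/2152 + 493/354 = 537017/380904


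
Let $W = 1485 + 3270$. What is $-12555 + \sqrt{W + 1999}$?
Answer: $-12555 + \sqrt{6754} \approx -12473.0$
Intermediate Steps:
$W = 4755$
$-12555 + \sqrt{W + 1999} = -12555 + \sqrt{4755 + 1999} = -12555 + \sqrt{6754}$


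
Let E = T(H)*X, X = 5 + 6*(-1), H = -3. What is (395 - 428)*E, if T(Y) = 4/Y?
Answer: -44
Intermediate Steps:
X = -1 (X = 5 - 6 = -1)
E = 4/3 (E = (4/(-3))*(-1) = (4*(-⅓))*(-1) = -4/3*(-1) = 4/3 ≈ 1.3333)
(395 - 428)*E = (395 - 428)*(4/3) = -33*4/3 = -44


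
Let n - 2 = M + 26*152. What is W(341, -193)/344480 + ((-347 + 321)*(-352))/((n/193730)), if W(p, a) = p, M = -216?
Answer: 305384441827729/643833120 ≈ 4.7432e+5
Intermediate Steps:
n = 3738 (n = 2 + (-216 + 26*152) = 2 + (-216 + 3952) = 2 + 3736 = 3738)
W(341, -193)/344480 + ((-347 + 321)*(-352))/((n/193730)) = 341/344480 + ((-347 + 321)*(-352))/((3738/193730)) = 341*(1/344480) + (-26*(-352))/((3738*(1/193730))) = 341/344480 + 9152/(1869/96865) = 341/344480 + 9152*(96865/1869) = 341/344480 + 886508480/1869 = 305384441827729/643833120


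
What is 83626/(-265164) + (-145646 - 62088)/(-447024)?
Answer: 245843741/1646314888 ≈ 0.14933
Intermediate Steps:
83626/(-265164) + (-145646 - 62088)/(-447024) = 83626*(-1/265164) - 207734*(-1/447024) = -41813/132582 + 103867/223512 = 245843741/1646314888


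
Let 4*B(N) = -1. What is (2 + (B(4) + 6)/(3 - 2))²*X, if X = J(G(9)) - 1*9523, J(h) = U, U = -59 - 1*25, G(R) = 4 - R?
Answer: -9232327/16 ≈ -5.7702e+5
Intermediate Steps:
B(N) = -¼ (B(N) = (¼)*(-1) = -¼)
U = -84 (U = -59 - 25 = -84)
J(h) = -84
X = -9607 (X = -84 - 1*9523 = -84 - 9523 = -9607)
(2 + (B(4) + 6)/(3 - 2))²*X = (2 + (-¼ + 6)/(3 - 2))²*(-9607) = (2 + (23/4)/1)²*(-9607) = (2 + (23/4)*1)²*(-9607) = (2 + 23/4)²*(-9607) = (31/4)²*(-9607) = (961/16)*(-9607) = -9232327/16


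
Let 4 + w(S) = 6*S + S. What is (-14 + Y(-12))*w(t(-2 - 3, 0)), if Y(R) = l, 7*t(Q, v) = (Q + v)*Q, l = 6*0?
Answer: -294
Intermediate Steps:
l = 0
t(Q, v) = Q*(Q + v)/7 (t(Q, v) = ((Q + v)*Q)/7 = (Q*(Q + v))/7 = Q*(Q + v)/7)
w(S) = -4 + 7*S (w(S) = -4 + (6*S + S) = -4 + 7*S)
Y(R) = 0
(-14 + Y(-12))*w(t(-2 - 3, 0)) = (-14 + 0)*(-4 + 7*((-2 - 3)*((-2 - 3) + 0)/7)) = -14*(-4 + 7*((⅐)*(-5)*(-5 + 0))) = -14*(-4 + 7*((⅐)*(-5)*(-5))) = -14*(-4 + 7*(25/7)) = -14*(-4 + 25) = -14*21 = -294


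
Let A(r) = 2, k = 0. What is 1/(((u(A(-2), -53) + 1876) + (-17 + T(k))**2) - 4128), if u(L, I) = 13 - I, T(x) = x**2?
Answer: -1/1897 ≈ -0.00052715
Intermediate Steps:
1/(((u(A(-2), -53) + 1876) + (-17 + T(k))**2) - 4128) = 1/((((13 - 1*(-53)) + 1876) + (-17 + 0**2)**2) - 4128) = 1/((((13 + 53) + 1876) + (-17 + 0)**2) - 4128) = 1/(((66 + 1876) + (-17)**2) - 4128) = 1/((1942 + 289) - 4128) = 1/(2231 - 4128) = 1/(-1897) = -1/1897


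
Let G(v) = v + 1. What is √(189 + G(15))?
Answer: √205 ≈ 14.318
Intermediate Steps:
G(v) = 1 + v
√(189 + G(15)) = √(189 + (1 + 15)) = √(189 + 16) = √205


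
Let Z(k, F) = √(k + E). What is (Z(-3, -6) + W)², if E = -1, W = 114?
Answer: 12992 + 456*I ≈ 12992.0 + 456.0*I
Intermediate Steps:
Z(k, F) = √(-1 + k) (Z(k, F) = √(k - 1) = √(-1 + k))
(Z(-3, -6) + W)² = (√(-1 - 3) + 114)² = (√(-4) + 114)² = (2*I + 114)² = (114 + 2*I)²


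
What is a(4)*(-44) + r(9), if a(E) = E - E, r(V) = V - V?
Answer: 0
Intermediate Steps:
r(V) = 0
a(E) = 0
a(4)*(-44) + r(9) = 0*(-44) + 0 = 0 + 0 = 0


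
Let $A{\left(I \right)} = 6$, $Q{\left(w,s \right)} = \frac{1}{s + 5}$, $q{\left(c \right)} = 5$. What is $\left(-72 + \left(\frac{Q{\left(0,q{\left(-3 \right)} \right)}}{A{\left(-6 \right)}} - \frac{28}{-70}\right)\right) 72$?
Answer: $-5154$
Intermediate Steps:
$Q{\left(w,s \right)} = \frac{1}{5 + s}$
$\left(-72 + \left(\frac{Q{\left(0,q{\left(-3 \right)} \right)}}{A{\left(-6 \right)}} - \frac{28}{-70}\right)\right) 72 = \left(-72 + \left(\frac{1}{\left(5 + 5\right) 6} - \frac{28}{-70}\right)\right) 72 = \left(-72 + \left(\frac{1}{10} \cdot \frac{1}{6} - - \frac{2}{5}\right)\right) 72 = \left(-72 + \left(\frac{1}{10} \cdot \frac{1}{6} + \frac{2}{5}\right)\right) 72 = \left(-72 + \left(\frac{1}{60} + \frac{2}{5}\right)\right) 72 = \left(-72 + \frac{5}{12}\right) 72 = \left(- \frac{859}{12}\right) 72 = -5154$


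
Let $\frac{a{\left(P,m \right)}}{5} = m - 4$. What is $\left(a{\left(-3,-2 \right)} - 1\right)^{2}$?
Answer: $961$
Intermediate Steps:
$a{\left(P,m \right)} = -20 + 5 m$ ($a{\left(P,m \right)} = 5 \left(m - 4\right) = 5 \left(-4 + m\right) = -20 + 5 m$)
$\left(a{\left(-3,-2 \right)} - 1\right)^{2} = \left(\left(-20 + 5 \left(-2\right)\right) - 1\right)^{2} = \left(\left(-20 - 10\right) - 1\right)^{2} = \left(-30 - 1\right)^{2} = \left(-31\right)^{2} = 961$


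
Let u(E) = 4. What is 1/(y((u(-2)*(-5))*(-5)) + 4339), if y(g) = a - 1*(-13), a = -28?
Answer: 1/4324 ≈ 0.00023127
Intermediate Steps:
y(g) = -15 (y(g) = -28 - 1*(-13) = -28 + 13 = -15)
1/(y((u(-2)*(-5))*(-5)) + 4339) = 1/(-15 + 4339) = 1/4324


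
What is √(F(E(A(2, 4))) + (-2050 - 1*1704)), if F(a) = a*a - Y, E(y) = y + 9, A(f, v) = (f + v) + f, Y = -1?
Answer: 2*I*√866 ≈ 58.856*I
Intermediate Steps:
A(f, v) = v + 2*f
E(y) = 9 + y
F(a) = 1 + a² (F(a) = a*a - 1*(-1) = a² + 1 = 1 + a²)
√(F(E(A(2, 4))) + (-2050 - 1*1704)) = √((1 + (9 + (4 + 2*2))²) + (-2050 - 1*1704)) = √((1 + (9 + (4 + 4))²) + (-2050 - 1704)) = √((1 + (9 + 8)²) - 3754) = √((1 + 17²) - 3754) = √((1 + 289) - 3754) = √(290 - 3754) = √(-3464) = 2*I*√866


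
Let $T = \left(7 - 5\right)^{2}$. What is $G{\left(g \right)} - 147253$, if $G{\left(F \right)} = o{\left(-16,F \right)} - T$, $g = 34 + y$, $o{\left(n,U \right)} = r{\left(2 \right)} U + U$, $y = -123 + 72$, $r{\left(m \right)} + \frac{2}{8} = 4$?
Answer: $- \frac{589351}{4} \approx -1.4734 \cdot 10^{5}$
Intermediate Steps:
$r{\left(m \right)} = \frac{15}{4}$ ($r{\left(m \right)} = - \frac{1}{4} + 4 = \frac{15}{4}$)
$T = 4$ ($T = 2^{2} = 4$)
$y = -51$
$o{\left(n,U \right)} = \frac{19 U}{4}$ ($o{\left(n,U \right)} = \frac{15 U}{4} + U = \frac{19 U}{4}$)
$g = -17$ ($g = 34 - 51 = -17$)
$G{\left(F \right)} = -4 + \frac{19 F}{4}$ ($G{\left(F \right)} = \frac{19 F}{4} - 4 = -4 + \frac{19 F}{4}$)
$G{\left(g \right)} - 147253 = \left(-4 + \frac{19}{4} \left(-17\right)\right) - 147253 = \left(-4 - \frac{323}{4}\right) - 147253 = - \frac{339}{4} - 147253 = - \frac{589351}{4}$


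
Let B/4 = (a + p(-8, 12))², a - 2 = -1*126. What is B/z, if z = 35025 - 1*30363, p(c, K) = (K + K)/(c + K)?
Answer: 27848/2331 ≈ 11.947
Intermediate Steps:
p(c, K) = 2*K/(K + c) (p(c, K) = (2*K)/(K + c) = 2*K/(K + c))
z = 4662 (z = 35025 - 30363 = 4662)
a = -124 (a = 2 - 1*126 = 2 - 126 = -124)
B = 55696 (B = 4*(-124 + 2*12/(12 - 8))² = 4*(-124 + 2*12/4)² = 4*(-124 + 2*12*(¼))² = 4*(-124 + 6)² = 4*(-118)² = 4*13924 = 55696)
B/z = 55696/4662 = 55696*(1/4662) = 27848/2331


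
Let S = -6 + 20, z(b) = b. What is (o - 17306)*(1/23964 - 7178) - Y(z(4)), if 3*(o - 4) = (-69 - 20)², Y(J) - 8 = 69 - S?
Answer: 7566013270939/71892 ≈ 1.0524e+8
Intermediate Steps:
S = 14
Y(J) = 63 (Y(J) = 8 + (69 - 1*14) = 8 + (69 - 14) = 8 + 55 = 63)
o = 7933/3 (o = 4 + (-69 - 20)²/3 = 4 + (⅓)*(-89)² = 4 + (⅓)*7921 = 4 + 7921/3 = 7933/3 ≈ 2644.3)
(o - 17306)*(1/23964 - 7178) - Y(z(4)) = (7933/3 - 17306)*(1/23964 - 7178) - 1*63 = -43985*(1/23964 - 7178)/3 - 63 = -43985/3*(-172013591/23964) - 63 = 7566017800135/71892 - 63 = 7566013270939/71892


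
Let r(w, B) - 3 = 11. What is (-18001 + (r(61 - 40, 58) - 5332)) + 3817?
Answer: -19502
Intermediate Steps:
r(w, B) = 14 (r(w, B) = 3 + 11 = 14)
(-18001 + (r(61 - 40, 58) - 5332)) + 3817 = (-18001 + (14 - 5332)) + 3817 = (-18001 - 5318) + 3817 = -23319 + 3817 = -19502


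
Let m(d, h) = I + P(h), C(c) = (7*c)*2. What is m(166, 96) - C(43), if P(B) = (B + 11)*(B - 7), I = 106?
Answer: 9027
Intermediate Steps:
P(B) = (-7 + B)*(11 + B) (P(B) = (11 + B)*(-7 + B) = (-7 + B)*(11 + B))
C(c) = 14*c
m(d, h) = 29 + h² + 4*h (m(d, h) = 106 + (-77 + h² + 4*h) = 29 + h² + 4*h)
m(166, 96) - C(43) = (29 + 96² + 4*96) - 14*43 = (29 + 9216 + 384) - 1*602 = 9629 - 602 = 9027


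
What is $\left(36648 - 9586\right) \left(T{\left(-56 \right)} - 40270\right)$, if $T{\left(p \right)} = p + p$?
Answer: $-1092817684$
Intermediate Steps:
$T{\left(p \right)} = 2 p$
$\left(36648 - 9586\right) \left(T{\left(-56 \right)} - 40270\right) = \left(36648 - 9586\right) \left(2 \left(-56\right) - 40270\right) = 27062 \left(-112 - 40270\right) = 27062 \left(-40382\right) = -1092817684$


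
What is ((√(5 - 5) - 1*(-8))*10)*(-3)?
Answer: -240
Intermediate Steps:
((√(5 - 5) - 1*(-8))*10)*(-3) = ((√0 + 8)*10)*(-3) = ((0 + 8)*10)*(-3) = (8*10)*(-3) = 80*(-3) = -240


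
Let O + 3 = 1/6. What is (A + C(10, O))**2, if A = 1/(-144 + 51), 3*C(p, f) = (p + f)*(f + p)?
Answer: 3281342089/11209104 ≈ 292.74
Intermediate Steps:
O = -17/6 (O = -3 + 1/6 = -17/6 ≈ -2.8333)
C(p, f) = (f + p)**2/3 (C(p, f) = ((p + f)*(f + p))/3 = ((f + p)*(f + p))/3 = (f + p)**2/3)
A = -1/93 (A = 1/(-93) = -1/93 ≈ -0.010753)
(A + C(10, O))**2 = (-1/93 + (-17/6 + 10)**2/3)**2 = (-1/93 + (43/6)**2/3)**2 = (-1/93 + (1/3)*(1849/36))**2 = (-1/93 + 1849/108)**2 = (57283/3348)**2 = 3281342089/11209104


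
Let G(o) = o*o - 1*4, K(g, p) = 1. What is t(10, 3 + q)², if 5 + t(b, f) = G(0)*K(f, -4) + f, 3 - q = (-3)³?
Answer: 576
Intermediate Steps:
q = 30 (q = 3 - 1*(-3)³ = 3 - 1*(-27) = 3 + 27 = 30)
G(o) = -4 + o² (G(o) = o² - 4 = -4 + o²)
t(b, f) = -9 + f (t(b, f) = -5 + ((-4 + 0²)*1 + f) = -5 + ((-4 + 0)*1 + f) = -5 + (-4*1 + f) = -5 + (-4 + f) = -9 + f)
t(10, 3 + q)² = (-9 + (3 + 30))² = (-9 + 33)² = 24² = 576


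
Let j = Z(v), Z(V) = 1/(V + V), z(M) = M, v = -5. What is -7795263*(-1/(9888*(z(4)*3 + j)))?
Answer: 1856015/28016 ≈ 66.248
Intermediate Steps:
Z(V) = 1/(2*V)
j = -1/10 (j = (1/2)/(-5) = (1/2)*(-1/5) = -1/10 ≈ -0.10000)
-7795263*(-1/(9888*(z(4)*3 + j))) = -7795263*(-1/(9888*(4*3 - 1/10))) = -7795263*(-1/(9888*(12 - 1/10))) = -7795263/(-103*119/10*96) = -7795263/((-12257/10*96)) = -7795263/(-588336/5) = -7795263*(-5/588336) = 1856015/28016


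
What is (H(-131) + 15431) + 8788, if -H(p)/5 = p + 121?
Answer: 24269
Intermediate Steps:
H(p) = -605 - 5*p (H(p) = -5*(p + 121) = -5*(121 + p) = -605 - 5*p)
(H(-131) + 15431) + 8788 = ((-605 - 5*(-131)) + 15431) + 8788 = ((-605 + 655) + 15431) + 8788 = (50 + 15431) + 8788 = 15481 + 8788 = 24269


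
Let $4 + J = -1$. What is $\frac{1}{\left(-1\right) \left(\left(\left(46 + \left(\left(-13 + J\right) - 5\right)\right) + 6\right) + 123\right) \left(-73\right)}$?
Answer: $\frac{1}{11096} \approx 9.0123 \cdot 10^{-5}$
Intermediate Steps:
$J = -5$ ($J = -4 - 1 = -5$)
$\frac{1}{\left(-1\right) \left(\left(\left(46 + \left(\left(-13 + J\right) - 5\right)\right) + 6\right) + 123\right) \left(-73\right)} = \frac{1}{\left(-1\right) \left(\left(\left(46 - 23\right) + 6\right) + 123\right) \left(-73\right)} = \frac{1}{\left(-1\right) \left(\left(23 + 6\right) + 123\right) \left(-73\right)} = \frac{1}{\left(-1\right) \left(29 + 123\right) \left(-73\right)} = \frac{1}{\left(-1\right) 152 \left(-73\right)} = \frac{1}{\left(-1\right) \left(-11096\right)} = \frac{1}{11096}$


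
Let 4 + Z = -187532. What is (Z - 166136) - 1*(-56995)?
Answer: -296677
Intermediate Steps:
Z = -187536 (Z = -4 - 187532 = -187536)
(Z - 166136) - 1*(-56995) = (-187536 - 166136) - 1*(-56995) = -353672 + 56995 = -296677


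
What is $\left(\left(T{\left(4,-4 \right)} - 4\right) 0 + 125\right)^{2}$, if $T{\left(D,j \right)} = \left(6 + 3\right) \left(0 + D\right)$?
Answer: $15625$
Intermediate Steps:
$T{\left(D,j \right)} = 9 D$
$\left(\left(T{\left(4,-4 \right)} - 4\right) 0 + 125\right)^{2} = \left(\left(9 \cdot 4 - 4\right) 0 + 125\right)^{2} = \left(\left(36 - 4\right) 0 + 125\right)^{2} = \left(32 \cdot 0 + 125\right)^{2} = \left(0 + 125\right)^{2} = 125^{2} = 15625$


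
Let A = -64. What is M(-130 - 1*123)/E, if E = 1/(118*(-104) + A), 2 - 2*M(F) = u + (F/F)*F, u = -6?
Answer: -1609848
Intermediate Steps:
M(F) = 4 - F/2 (M(F) = 1 - (-6 + (F/F)*F)/2 = 1 - (-6 + 1*F)/2 = 1 - (-6 + F)/2 = 1 + (3 - F/2) = 4 - F/2)
E = -1/12336 (E = 1/(118*(-104) - 64) = 1/(-12272 - 64) = 1/(-12336) = -1/12336 ≈ -8.1064e-5)
M(-130 - 1*123)/E = (4 - (-130 - 1*123)/2)/(-1/12336) = (4 - (-130 - 123)/2)*(-12336) = (4 - ½*(-253))*(-12336) = (4 + 253/2)*(-12336) = (261/2)*(-12336) = -1609848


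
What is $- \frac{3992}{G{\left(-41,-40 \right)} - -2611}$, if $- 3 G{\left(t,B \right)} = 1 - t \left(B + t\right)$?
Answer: $- \frac{11976}{11153} \approx -1.0738$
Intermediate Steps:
$G{\left(t,B \right)} = - \frac{1}{3} + \frac{t \left(B + t\right)}{3}$ ($G{\left(t,B \right)} = - \frac{1 - t \left(B + t\right)}{3} = - \frac{1}{3} + \frac{t \left(B + t\right)}{3}$)
$- \frac{3992}{G{\left(-41,-40 \right)} - -2611} = - \frac{3992}{\left(- \frac{1}{3} + \frac{\left(-41\right)^{2}}{3} + \frac{1}{3} \left(-40\right) \left(-41\right)\right) - -2611} = - \frac{3992}{\left(- \frac{1}{3} + \frac{1}{3} \cdot 1681 + \frac{1640}{3}\right) + 2611} = - \frac{3992}{\left(- \frac{1}{3} + \frac{1681}{3} + \frac{1640}{3}\right) + 2611} = - \frac{3992}{\frac{3320}{3} + 2611} = - \frac{3992}{\frac{11153}{3}} = \left(-3992\right) \frac{3}{11153} = - \frac{11976}{11153}$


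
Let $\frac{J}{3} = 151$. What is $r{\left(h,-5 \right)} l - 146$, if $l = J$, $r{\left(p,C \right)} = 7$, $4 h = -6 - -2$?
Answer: $3025$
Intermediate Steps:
$J = 453$ ($J = 3 \cdot 151 = 453$)
$h = -1$ ($h = \frac{-6 - -2}{4} = \frac{-6 + 2}{4} = \frac{1}{4} \left(-4\right) = -1$)
$l = 453$
$r{\left(h,-5 \right)} l - 146 = 7 \cdot 453 - 146 = 3171 - 146 = 3025$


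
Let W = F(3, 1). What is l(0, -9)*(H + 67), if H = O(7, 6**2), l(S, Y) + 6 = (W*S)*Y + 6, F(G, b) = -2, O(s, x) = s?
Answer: 0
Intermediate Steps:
W = -2
l(S, Y) = -2*S*Y (l(S, Y) = -6 + ((-2*S)*Y + 6) = -6 + (-2*S*Y + 6) = -6 + (6 - 2*S*Y) = -2*S*Y)
H = 7
l(0, -9)*(H + 67) = (-2*0*(-9))*(7 + 67) = 0*74 = 0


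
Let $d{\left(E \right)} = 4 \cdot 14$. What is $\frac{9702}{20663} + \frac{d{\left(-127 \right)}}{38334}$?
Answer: $\frac{186536798}{396047721} \approx 0.471$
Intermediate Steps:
$d{\left(E \right)} = 56$
$\frac{9702}{20663} + \frac{d{\left(-127 \right)}}{38334} = \frac{9702}{20663} + \frac{56}{38334} = 9702 \cdot \frac{1}{20663} + 56 \cdot \frac{1}{38334} = \frac{9702}{20663} + \frac{28}{19167} = \frac{186536798}{396047721}$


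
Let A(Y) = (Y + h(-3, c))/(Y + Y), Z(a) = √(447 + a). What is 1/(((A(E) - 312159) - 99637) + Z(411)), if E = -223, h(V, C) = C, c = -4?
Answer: -2100325946/864904749882887 - 198916*√858/33731285245432593 ≈ -2.4286e-6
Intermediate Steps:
A(Y) = (-4 + Y)/(2*Y) (A(Y) = (Y - 4)/(Y + Y) = (-4 + Y)/((2*Y)) = (-4 + Y)*(1/(2*Y)) = (-4 + Y)/(2*Y))
1/(((A(E) - 312159) - 99637) + Z(411)) = 1/((((½)*(-4 - 223)/(-223) - 312159) - 99637) + √(447 + 411)) = 1/((((½)*(-1/223)*(-227) - 312159) - 99637) + √858) = 1/(((227/446 - 312159) - 99637) + √858) = 1/((-139222687/446 - 99637) + √858) = 1/(-183660789/446 + √858)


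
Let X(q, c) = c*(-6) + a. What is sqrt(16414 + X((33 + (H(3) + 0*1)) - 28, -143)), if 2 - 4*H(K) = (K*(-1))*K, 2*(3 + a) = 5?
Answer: sqrt(69086)/2 ≈ 131.42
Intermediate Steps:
a = -1/2 (a = -3 + (1/2)*5 = -3 + 5/2 = -1/2 ≈ -0.50000)
H(K) = 1/2 + K**2/4 (H(K) = 1/2 - K*(-1)*K/4 = 1/2 - (-K)*K/4 = 1/2 - (-1)*K**2/4 = 1/2 + K**2/4)
X(q, c) = -1/2 - 6*c (X(q, c) = c*(-6) - 1/2 = -6*c - 1/2 = -1/2 - 6*c)
sqrt(16414 + X((33 + (H(3) + 0*1)) - 28, -143)) = sqrt(16414 + (-1/2 - 6*(-143))) = sqrt(16414 + (-1/2 + 858)) = sqrt(16414 + 1715/2) = sqrt(34543/2) = sqrt(69086)/2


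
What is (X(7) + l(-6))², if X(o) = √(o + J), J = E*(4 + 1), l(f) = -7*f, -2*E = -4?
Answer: (42 + √17)² ≈ 2127.3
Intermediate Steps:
E = 2 (E = -½*(-4) = 2)
J = 10 (J = 2*(4 + 1) = 2*5 = 10)
X(o) = √(10 + o) (X(o) = √(o + 10) = √(10 + o))
(X(7) + l(-6))² = (√(10 + 7) - 7*(-6))² = (√17 + 42)² = (42 + √17)²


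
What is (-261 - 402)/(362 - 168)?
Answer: -663/194 ≈ -3.4175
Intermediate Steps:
(-261 - 402)/(362 - 168) = -663/194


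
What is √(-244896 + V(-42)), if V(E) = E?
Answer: I*√244938 ≈ 494.91*I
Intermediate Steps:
√(-244896 + V(-42)) = √(-244896 - 42) = √(-244938) = I*√244938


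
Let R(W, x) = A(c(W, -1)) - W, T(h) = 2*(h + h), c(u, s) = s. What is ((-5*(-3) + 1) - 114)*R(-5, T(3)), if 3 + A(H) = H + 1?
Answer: -196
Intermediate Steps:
T(h) = 4*h (T(h) = 2*(2*h) = 4*h)
A(H) = -2 + H (A(H) = -3 + (H + 1) = -3 + (1 + H) = -2 + H)
R(W, x) = -3 - W (R(W, x) = (-2 - 1) - W = -3 - W)
((-5*(-3) + 1) - 114)*R(-5, T(3)) = ((-5*(-3) + 1) - 114)*(-3 - 1*(-5)) = ((15 + 1) - 114)*(-3 + 5) = (16 - 114)*2 = -98*2 = -196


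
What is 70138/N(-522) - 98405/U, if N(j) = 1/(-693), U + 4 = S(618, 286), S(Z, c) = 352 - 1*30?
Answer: -15456690017/318 ≈ -4.8606e+7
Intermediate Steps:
S(Z, c) = 322 (S(Z, c) = 352 - 30 = 322)
U = 318 (U = -4 + 322 = 318)
N(j) = -1/693
70138/N(-522) - 98405/U = 70138/(-1/693) - 98405/318 = 70138*(-693) - 98405*1/318 = -48605634 - 98405/318 = -15456690017/318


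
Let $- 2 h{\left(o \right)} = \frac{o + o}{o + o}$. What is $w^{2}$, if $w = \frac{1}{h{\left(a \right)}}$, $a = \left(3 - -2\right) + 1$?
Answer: $4$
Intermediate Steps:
$a = 6$ ($a = \left(3 + 2\right) + 1 = 5 + 1 = 6$)
$h{\left(o \right)} = - \frac{1}{2}$ ($h{\left(o \right)} = - \frac{\left(o + o\right) \frac{1}{o + o}}{2} = - \frac{2 o \frac{1}{2 o}}{2} = \left(- \frac{1}{2}\right) 1 = - \frac{1}{2}$)
$w = -2$ ($w = \frac{1}{- \frac{1}{2}} = -2$)
$w^{2} = \left(-2\right)^{2} = 4$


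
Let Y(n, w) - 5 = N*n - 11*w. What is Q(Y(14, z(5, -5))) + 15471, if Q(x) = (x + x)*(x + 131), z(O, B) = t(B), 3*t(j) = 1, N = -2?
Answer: 89159/9 ≈ 9906.6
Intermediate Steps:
t(j) = ⅓ (t(j) = (⅓)*1 = ⅓)
z(O, B) = ⅓
Y(n, w) = 5 - 11*w - 2*n (Y(n, w) = 5 + (-2*n - 11*w) = 5 + (-11*w - 2*n) = 5 - 11*w - 2*n)
Q(x) = 2*x*(131 + x) (Q(x) = (2*x)*(131 + x) = 2*x*(131 + x))
Q(Y(14, z(5, -5))) + 15471 = 2*(5 - 11*⅓ - 2*14)*(131 + (5 - 11*⅓ - 2*14)) + 15471 = 2*(5 - 11/3 - 28)*(131 + (5 - 11/3 - 28)) + 15471 = 2*(-80/3)*(131 - 80/3) + 15471 = 2*(-80/3)*(313/3) + 15471 = -50080/9 + 15471 = 89159/9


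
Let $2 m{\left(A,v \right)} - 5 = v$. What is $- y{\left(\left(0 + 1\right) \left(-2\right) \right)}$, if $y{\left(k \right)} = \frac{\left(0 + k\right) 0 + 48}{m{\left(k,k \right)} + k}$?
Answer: $96$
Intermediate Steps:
$m{\left(A,v \right)} = \frac{5}{2} + \frac{v}{2}$
$y{\left(k \right)} = \frac{48}{\frac{5}{2} + \frac{3 k}{2}}$ ($y{\left(k \right)} = \frac{\left(0 + k\right) 0 + 48}{\left(\frac{5}{2} + \frac{k}{2}\right) + k} = \frac{k 0 + 48}{\frac{5}{2} + \frac{3 k}{2}} = \frac{0 + 48}{\frac{5}{2} + \frac{3 k}{2}} = \frac{48}{\frac{5}{2} + \frac{3 k}{2}}$)
$- y{\left(\left(0 + 1\right) \left(-2\right) \right)} = - \frac{96}{5 + 3 \left(0 + 1\right) \left(-2\right)} = - \frac{96}{5 + 3 \cdot 1 \left(-2\right)} = - \frac{96}{5 + 3 \left(-2\right)} = - \frac{96}{5 - 6} = - \frac{96}{-1} = - 96 \left(-1\right) = \left(-1\right) \left(-96\right) = 96$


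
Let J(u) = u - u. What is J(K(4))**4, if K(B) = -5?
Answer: 0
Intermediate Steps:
J(u) = 0
J(K(4))**4 = 0**4 = 0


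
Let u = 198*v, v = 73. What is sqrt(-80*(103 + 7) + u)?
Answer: sqrt(5654) ≈ 75.193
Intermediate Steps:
u = 14454 (u = 198*73 = 14454)
sqrt(-80*(103 + 7) + u) = sqrt(-80*(103 + 7) + 14454) = sqrt(-80*110 + 14454) = sqrt(-8800 + 14454) = sqrt(5654)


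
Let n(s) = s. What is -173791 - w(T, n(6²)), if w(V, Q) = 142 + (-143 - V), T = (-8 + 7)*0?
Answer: -173790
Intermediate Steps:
T = 0 (T = -1*0 = 0)
w(V, Q) = -1 - V
-173791 - w(T, n(6²)) = -173791 - (-1 - 1*0) = -173791 - (-1 + 0) = -173791 - 1*(-1) = -173791 + 1 = -173790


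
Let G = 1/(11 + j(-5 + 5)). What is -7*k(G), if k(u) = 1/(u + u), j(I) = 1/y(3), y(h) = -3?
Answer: -112/3 ≈ -37.333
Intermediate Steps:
j(I) = -1/3 (j(I) = 1/(-3) = -1/3)
G = 3/32 (G = 1/(11 - 1/3) = 1/(32/3) = 3/32 ≈ 0.093750)
k(u) = 1/(2*u)
-7*k(G) = -7/(2*3/32) = -7*32/(2*3) = -7*16/3 = -112/3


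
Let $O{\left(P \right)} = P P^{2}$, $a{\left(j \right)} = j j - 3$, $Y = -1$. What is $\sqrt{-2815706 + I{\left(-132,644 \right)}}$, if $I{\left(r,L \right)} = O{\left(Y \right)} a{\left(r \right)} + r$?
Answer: $i \sqrt{2833259} \approx 1683.2 i$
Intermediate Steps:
$a{\left(j \right)} = -3 + j^{2}$ ($a{\left(j \right)} = j^{2} - 3 = -3 + j^{2}$)
$O{\left(P \right)} = P^{3}$
$I{\left(r,L \right)} = 3 + r - r^{2}$ ($I{\left(r,L \right)} = \left(-1\right)^{3} \left(-3 + r^{2}\right) + r = - (-3 + r^{2}) + r = \left(3 - r^{2}\right) + r = 3 + r - r^{2}$)
$\sqrt{-2815706 + I{\left(-132,644 \right)}} = \sqrt{-2815706 - 17553} = \sqrt{-2833259} = i \sqrt{2833259}$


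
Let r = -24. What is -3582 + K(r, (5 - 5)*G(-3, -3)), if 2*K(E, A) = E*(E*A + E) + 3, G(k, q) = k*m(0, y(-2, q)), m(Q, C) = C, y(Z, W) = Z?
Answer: -6585/2 ≈ -3292.5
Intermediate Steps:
G(k, q) = -2*k (G(k, q) = k*(-2) = -2*k)
K(E, A) = 3/2 + E*(E + A*E)/2 (K(E, A) = (E*(E*A + E) + 3)/2 = (E*(A*E + E) + 3)/2 = (E*(E + A*E) + 3)/2 = (3 + E*(E + A*E))/2 = 3/2 + E*(E + A*E)/2)
-3582 + K(r, (5 - 5)*G(-3, -3)) = -3582 + (3/2 + (½)*(-24)² + (½)*((5 - 5)*(-2*(-3)))*(-24)²) = -3582 + (3/2 + (½)*576 + (½)*(0*6)*576) = -3582 + (3/2 + 288 + (½)*0*576) = -3582 + (3/2 + 288 + 0) = -3582 + 579/2 = -6585/2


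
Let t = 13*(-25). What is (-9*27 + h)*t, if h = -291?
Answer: 173550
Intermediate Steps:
t = -325
(-9*27 + h)*t = (-9*27 - 291)*(-325) = (-243 - 291)*(-325) = -534*(-325) = 173550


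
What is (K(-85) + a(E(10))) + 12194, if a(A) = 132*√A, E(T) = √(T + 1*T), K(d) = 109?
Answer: 12303 + 132*√2*5^(¼) ≈ 12582.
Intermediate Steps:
E(T) = √2*√T (E(T) = √(T + T) = √(2*T) = √2*√T)
(K(-85) + a(E(10))) + 12194 = (109 + 132*√(√2*√10)) + 12194 = (109 + 132*√(2*√5)) + 12194 = (109 + 132*(√2*5^(¼))) + 12194 = (109 + 132*√2*5^(¼)) + 12194 = 12303 + 132*√2*5^(¼)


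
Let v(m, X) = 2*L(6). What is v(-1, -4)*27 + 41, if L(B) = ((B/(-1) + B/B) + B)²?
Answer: 95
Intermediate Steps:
L(B) = 1 (L(B) = ((B*(-1) + 1) + B)² = ((-B + 1) + B)² = ((1 - B) + B)² = 1² = 1)
v(m, X) = 2 (v(m, X) = 2*1 = 2)
v(-1, -4)*27 + 41 = 2*27 + 41 = 54 + 41 = 95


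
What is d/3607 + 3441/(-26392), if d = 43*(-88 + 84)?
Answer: -16951111/95195944 ≈ -0.17807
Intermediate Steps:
d = -172 (d = 43*(-4) = -172)
d/3607 + 3441/(-26392) = -172/3607 + 3441/(-26392) = -172*1/3607 + 3441*(-1/26392) = -172/3607 - 3441/26392 = -16951111/95195944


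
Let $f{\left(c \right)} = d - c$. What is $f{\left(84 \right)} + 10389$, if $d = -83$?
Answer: $10222$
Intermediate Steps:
$f{\left(c \right)} = -83 - c$
$f{\left(84 \right)} + 10389 = \left(-83 - 84\right) + 10389 = -167 + 10389 = 10222$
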